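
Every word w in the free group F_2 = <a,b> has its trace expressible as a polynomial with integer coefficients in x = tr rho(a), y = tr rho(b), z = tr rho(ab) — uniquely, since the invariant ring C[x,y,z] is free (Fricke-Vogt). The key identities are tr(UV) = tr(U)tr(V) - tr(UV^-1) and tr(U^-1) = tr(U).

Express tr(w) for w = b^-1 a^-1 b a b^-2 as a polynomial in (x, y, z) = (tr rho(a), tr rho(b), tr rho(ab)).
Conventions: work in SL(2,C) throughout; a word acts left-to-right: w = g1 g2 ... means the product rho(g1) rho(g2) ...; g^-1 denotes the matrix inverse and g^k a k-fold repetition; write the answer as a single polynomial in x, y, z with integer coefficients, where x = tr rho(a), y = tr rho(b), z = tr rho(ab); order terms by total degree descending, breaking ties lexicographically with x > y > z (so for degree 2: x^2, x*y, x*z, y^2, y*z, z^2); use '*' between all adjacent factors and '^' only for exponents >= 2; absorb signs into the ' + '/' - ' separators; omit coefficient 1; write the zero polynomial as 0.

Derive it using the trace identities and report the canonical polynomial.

and tr(b^-1 a) = tr(a)*tr(b) - tr(a b)   [inverse elimination on b] = x*y - z
tr(a b^-2) = tr(b^-1 a)*tr(b) - tr(b^-1 a b)   [inverse elimination on b] = x*y^2 - y*z - x
tr(a b a) = tr(a)*tr(b a) - tr(b)   [square of a] = x*z - y
and tr(a b a b) = tr(b a)*tr(b a) - tr(1)   [split at a repeated b] = z^2 - 2
tr(a b a b^-1) = tr(a b a)*tr(b) - tr(a b a b)   [inverse elimination on b] = x*y*z - y^2 - z^2 + 2
and tr(a b a b^-2) = tr(a b a b^-1)*tr(b) - tr(a b a)   [inverse elimination on b] = x*y^2*z - y^3 - y*z^2 - x*z + 3*y
tr(b a b^-3 a) = tr(a b a b^-2)*tr(b) - tr(a b a b^-1)   [inverse elimination on b] = x*y^3*z - y^4 - y^2*z^2 - 2*x*y*z + 4*y^2 + z^2 - 2
tr(b^-1 a^-1 b a b^-2) = tr(b a b^-3)*tr(a) - tr(b a b^-3 a)   [inverse elimination on a] = -x*y^3*z + x^2*y^2 + y^4 + y^2*z^2 + x*y*z - x^2 - 4*y^2 - z^2 + 2

-x*y^3*z + x^2*y^2 + y^4 + y^2*z^2 + x*y*z - x^2 - 4*y^2 - z^2 + 2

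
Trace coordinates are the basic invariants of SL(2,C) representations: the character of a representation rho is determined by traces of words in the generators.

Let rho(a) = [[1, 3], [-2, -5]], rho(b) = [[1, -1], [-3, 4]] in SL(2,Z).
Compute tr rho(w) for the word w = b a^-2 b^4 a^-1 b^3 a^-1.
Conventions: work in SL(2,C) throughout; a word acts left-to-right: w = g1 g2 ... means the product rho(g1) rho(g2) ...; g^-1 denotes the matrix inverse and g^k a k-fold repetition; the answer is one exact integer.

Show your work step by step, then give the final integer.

rho(b) = [[1, -1], [-3, 4]]
... * rho(a^-1) = [[-5, -3], [2, 1]]  ->  [[-7, -4], [23, 13]]
... * rho(a^-1) = [[-5, -3], [2, 1]]  ->  [[27, 17], [-89, -56]]
... * rho(b) = [[1, -1], [-3, 4]]  ->  [[-24, 41], [79, -135]]
... * rho(b) = [[1, -1], [-3, 4]]  ->  [[-147, 188], [484, -619]]
... * rho(b) = [[1, -1], [-3, 4]]  ->  [[-711, 899], [2341, -2960]]
... * rho(b) = [[1, -1], [-3, 4]]  ->  [[-3408, 4307], [11221, -14181]]
... * rho(a^-1) = [[-5, -3], [2, 1]]  ->  [[25654, 14531], [-84467, -47844]]
... * rho(b) = [[1, -1], [-3, 4]]  ->  [[-17939, 32470], [59065, -106909]]
... * rho(b) = [[1, -1], [-3, 4]]  ->  [[-115349, 147819], [379792, -486701]]
... * rho(b) = [[1, -1], [-3, 4]]  ->  [[-558806, 706625], [1839895, -2326596]]
... * rho(a^-1) = [[-5, -3], [2, 1]]  ->  [[4207280, 2383043], [-13852667, -7846281]]
tr = 4207280 + -7846281 = -3639001

-3639001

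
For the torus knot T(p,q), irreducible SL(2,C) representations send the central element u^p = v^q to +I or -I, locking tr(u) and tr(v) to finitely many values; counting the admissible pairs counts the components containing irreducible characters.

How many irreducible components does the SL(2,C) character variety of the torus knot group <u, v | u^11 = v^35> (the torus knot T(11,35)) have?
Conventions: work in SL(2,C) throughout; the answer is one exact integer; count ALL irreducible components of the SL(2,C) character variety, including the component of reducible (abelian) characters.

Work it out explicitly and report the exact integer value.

Gamma = < u, v | u^11 = v^35 > (torus knot T(11,35)); the central element u^11 = v^35 acts as +I or -I in any irreducible SL(2,C) representation.
This locks tr(u) to 2*cos(pi*alpha/11), alpha in 1..10, and tr(v) to 2*cos(pi*beta/35), beta in 1..34, on each component of irreducible characters.
u^11 = (-1)^alpha I and v^35 = (-1)^beta I must agree, so alpha and beta have equal parity.
Counting: 5 odd alphas x 17 odd betas + 5 even alphas x 17 even betas = 85 + 85 = 170.
components with irreducible characters: 170; plus the single component of reducible (abelian) characters: total 171.

171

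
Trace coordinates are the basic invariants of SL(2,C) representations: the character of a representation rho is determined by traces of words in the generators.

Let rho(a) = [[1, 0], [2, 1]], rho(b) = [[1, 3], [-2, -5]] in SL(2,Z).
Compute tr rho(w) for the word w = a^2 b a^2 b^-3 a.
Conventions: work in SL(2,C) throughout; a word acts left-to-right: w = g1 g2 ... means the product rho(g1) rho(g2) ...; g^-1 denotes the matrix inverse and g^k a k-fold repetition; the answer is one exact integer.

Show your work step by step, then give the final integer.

rho(a) = [[1, 0], [2, 1]]
... * rho(a) = [[1, 0], [2, 1]]  ->  [[1, 0], [4, 1]]
... * rho(b) = [[1, 3], [-2, -5]]  ->  [[1, 3], [2, 7]]
... * rho(a) = [[1, 0], [2, 1]]  ->  [[7, 3], [16, 7]]
... * rho(a) = [[1, 0], [2, 1]]  ->  [[13, 3], [30, 7]]
... * rho(b^-1) = [[-5, -3], [2, 1]]  ->  [[-59, -36], [-136, -83]]
... * rho(b^-1) = [[-5, -3], [2, 1]]  ->  [[223, 141], [514, 325]]
... * rho(b^-1) = [[-5, -3], [2, 1]]  ->  [[-833, -528], [-1920, -1217]]
... * rho(a) = [[1, 0], [2, 1]]  ->  [[-1889, -528], [-4354, -1217]]
tr = -1889 + -1217 = -3106

-3106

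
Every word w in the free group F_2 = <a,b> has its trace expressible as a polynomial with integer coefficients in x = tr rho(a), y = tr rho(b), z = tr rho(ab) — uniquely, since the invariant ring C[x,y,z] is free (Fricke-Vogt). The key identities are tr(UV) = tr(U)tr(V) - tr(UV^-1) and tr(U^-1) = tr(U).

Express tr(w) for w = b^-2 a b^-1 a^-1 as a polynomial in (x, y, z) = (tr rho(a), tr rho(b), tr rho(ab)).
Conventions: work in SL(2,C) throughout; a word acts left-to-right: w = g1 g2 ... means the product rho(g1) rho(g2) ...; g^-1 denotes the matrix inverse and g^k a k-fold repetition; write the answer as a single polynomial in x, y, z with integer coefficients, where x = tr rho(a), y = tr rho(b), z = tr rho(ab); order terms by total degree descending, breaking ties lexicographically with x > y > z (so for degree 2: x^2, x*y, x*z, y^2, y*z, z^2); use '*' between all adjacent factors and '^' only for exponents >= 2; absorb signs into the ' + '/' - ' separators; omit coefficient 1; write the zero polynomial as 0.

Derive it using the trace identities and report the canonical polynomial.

trace(b^-1 a) = trace(a) * trace(b) - trace(a b) = x*y - z
trace(b^-2 a) = trace(b^-1 a) * trace(b) - trace(b^-1 a b) = x*y^2 - y*z - x
trace(b^-2 a b^-1) = trace(b^-2 a) * trace(b) - trace(b^-2 a b) = x*y^3 - y^2*z - 2*x*y + z
trace(a^2) = trace(a) * trace(a) - trace(1) = x^2 - 2
trace(a^2 b) = trace(a) * trace(b a) - trace(b) = x*z - y
trace(a b^-1 a) = trace(a^2) * trace(b) - trace(a^2 b) = x^2*y - x*z - y
trace(a b a b) = trace(b a) * trace(b a) - trace(1)   [split at repeated b] = z^2 - 2
trace(a b^-1 a b) = trace(a b a) * trace(b) - trace(a b a b) = x*y*z - y^2 - z^2 + 2
trace(b^-1 a b^-1 a) = trace(a b^-1 a) * trace(b) - trace(a b^-1 a b) = x^2*y^2 - 2*x*y*z + z^2 - 2
trace(b^-2 a b^-1 a) = trace(b^-1 a b^-1 a) * trace(b) - trace(b^-1 a b^-1 a b) = x^2*y^3 - 2*x*y^2*z - x^2*y + y*z^2 + x*z - y
trace(b^-2 a b^-1 a^-1) = trace(b^-2 a b^-1) * trace(a) - trace(b^-2 a b^-1 a) = x*y^2*z - x^2*y - y*z^2 + y

x*y^2*z - x^2*y - y*z^2 + y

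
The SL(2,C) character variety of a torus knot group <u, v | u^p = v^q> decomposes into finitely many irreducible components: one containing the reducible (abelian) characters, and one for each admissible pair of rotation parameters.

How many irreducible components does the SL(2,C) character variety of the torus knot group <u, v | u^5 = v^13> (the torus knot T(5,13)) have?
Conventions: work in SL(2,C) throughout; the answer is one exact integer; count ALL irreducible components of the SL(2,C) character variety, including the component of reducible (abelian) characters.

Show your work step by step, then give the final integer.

25

For T(5,13): irreducibility forces the central element u^5 = v^13 to one of +I, -I.
This locks tr(u) to 2*cos(pi*alpha/5), alpha in 1..4, and tr(v) to 2*cos(pi*beta/13), beta in 1..12, on each component of irreducible characters.
Consistency of u^5 = (-1)^alpha I with v^13 = (-1)^beta I forces alpha = beta (mod 2).
count pairs: odd alpha (2 choices) x odd beta (6), plus even alpha (2) x even beta (6): 2*6 + 2*6 = 24.
components with irreducible characters: 24; plus the single component of reducible (abelian) characters: total 25.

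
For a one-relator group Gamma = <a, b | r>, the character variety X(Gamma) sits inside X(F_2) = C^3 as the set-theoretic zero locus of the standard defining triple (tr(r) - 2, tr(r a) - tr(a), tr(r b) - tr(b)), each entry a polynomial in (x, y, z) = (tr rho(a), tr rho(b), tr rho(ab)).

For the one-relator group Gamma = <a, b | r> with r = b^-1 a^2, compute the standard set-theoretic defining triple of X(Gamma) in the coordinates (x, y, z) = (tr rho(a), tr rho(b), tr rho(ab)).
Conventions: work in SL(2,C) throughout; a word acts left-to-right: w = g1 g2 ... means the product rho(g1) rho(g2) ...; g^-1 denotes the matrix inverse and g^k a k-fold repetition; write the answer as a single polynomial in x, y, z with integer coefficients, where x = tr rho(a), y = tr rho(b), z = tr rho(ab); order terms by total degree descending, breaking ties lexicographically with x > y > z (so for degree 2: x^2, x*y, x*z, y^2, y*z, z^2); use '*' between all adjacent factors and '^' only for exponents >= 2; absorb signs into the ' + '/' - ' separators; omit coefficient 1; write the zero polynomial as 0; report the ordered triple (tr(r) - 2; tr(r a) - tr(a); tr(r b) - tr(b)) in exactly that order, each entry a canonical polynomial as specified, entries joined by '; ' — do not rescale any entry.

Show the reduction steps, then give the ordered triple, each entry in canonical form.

x^2*y - x*z - y - 2; x^3*y - x^2*z - 2*x*y - x + z; x^2 - y - 2

tr(a^2) = tr(a)*tr(a) - tr(1) = x^2 - 2
reduce: tr(a^2 b) = tr(a)*tr(b a) - tr(b) = x*z - y
so tr(b^-1 a^2) = tr(a^2)*tr(b) - tr(a^2 b) = x^2*y - x*z - y
so tr(a^3) = tr(a)*tr(a^2) - tr(a)   [square of a] = x^3 - 3*x
reduce: tr(a^3 b) = tr(a)*tr(a b a) - tr(a b)   [square of a] = x^2*z - x*y - z
reduce: tr(b^-1 a^3) = tr(a^3)*tr(b) - tr(a^3 b)   [inverse elimination on b] = x^3*y - x^2*z - 2*x*y + z
assemble the triple (tr(r) - 2; tr(r a) - x; tr(r b) - y)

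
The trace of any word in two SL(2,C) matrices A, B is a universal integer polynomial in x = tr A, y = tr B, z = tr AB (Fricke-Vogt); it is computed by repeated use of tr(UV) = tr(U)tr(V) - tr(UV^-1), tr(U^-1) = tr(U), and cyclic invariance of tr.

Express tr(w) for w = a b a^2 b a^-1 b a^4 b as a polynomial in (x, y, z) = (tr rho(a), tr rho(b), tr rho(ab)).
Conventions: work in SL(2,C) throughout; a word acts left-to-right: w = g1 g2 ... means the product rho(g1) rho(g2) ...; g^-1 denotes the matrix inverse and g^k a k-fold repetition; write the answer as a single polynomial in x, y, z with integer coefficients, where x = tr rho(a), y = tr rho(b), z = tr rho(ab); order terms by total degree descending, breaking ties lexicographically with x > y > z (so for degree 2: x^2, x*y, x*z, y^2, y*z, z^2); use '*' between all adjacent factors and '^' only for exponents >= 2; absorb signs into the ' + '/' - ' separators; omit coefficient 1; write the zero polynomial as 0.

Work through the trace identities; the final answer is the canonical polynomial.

trace(a b a b) = trace(b a) trace(b a) - trace(1) = z^2 - 2
use: trace(b a b a b a) = trace(a b) trace(a b a b) - trace(a^-1 b^-1) = z^3 - 3*z
trace(a b a) = trace(a) trace(b a) - trace(b) = x*z - y
trace(b a b a b) = trace(b) trace(a b a b) - trace(a b a) = y*z^2 - x*z - y
trace(b a b a^2 b a) = trace(a) trace(b a b a b a) - trace(b a b a b) = x*z^3 - y*z^2 - 2*x*z + y
apply: trace(a b^2) = trace(b) trace(a b) - trace(a) = y*z - x
trace(b^2 a b) = trace(b) trace(a b^2) - trace(a b) = y^2*z - x*y - z
apply: trace(b a b a^2 b) = trace(a) trace(b^2 a b a) - trace(b^2 a b) = x*y*z^2 - x^2*z - y^2*z + z
apply: trace(a^2 b a b a^2 b) = trace(a) trace(b a b a^2 b a) - trace(b a b a^2 b) = x^2*z^3 - 2*x*y*z^2 - x^2*z + y^2*z + x*y - z
use: trace(a b a b a) = trace(a) trace(b a b a) - trace(b a b) = x*z^2 - y*z - x
apply: trace(b a b a^3) = trace(a) trace(a b a b a) - trace(a b a b) = x^2*z^2 - x*y*z - x^2 - z^2 + 2
trace(a^2 b a b a^2) = trace(a) trace(b a b a^3) - trace(b a b a^2) = x^3*z^2 - x^2*y*z - x^3 - 2*x*z^2 + y*z + 3*x
trace(b a b a^2 b^2 a^2) = trace(b) trace(a^2 b a b a^2 b) - trace(a^2 b a b a^2) = x^2*y*z^3 - x^3*z^2 - 2*x*y^2*z^2 + y^3*z + x^3 + x*y^2 + 2*x*z^2 - 2*y*z - 3*x
trace(b^2 a b a b a) = trace(b) trace(a b a b a b) - trace(a b a b a) = y*z^3 - x*z^2 - 2*y*z + x
trace(b^2 a b a b) = trace(b) trace(a b a b^2) - trace(a b a b) = y^2*z^2 - x*y*z - y^2 - z^2 + 2
trace(b a b a^2 b^2 a) = trace(a) trace(b^2 a b a b a) - trace(b^2 a b a b) = x*y*z^3 - x^2*z^2 - y^2*z^2 - x*y*z + x^2 + y^2 + z^2 - 2
apply: trace(b a b a^2 b^2 a^3) = trace(a) trace(b a b a^2 b^2 a^2) - trace(b a b a^2 b^2 a) = x^3*y*z^3 - x^4*z^2 - 2*x^2*y^2*z^2 + x*y^3*z - x*y*z^3 + x^4 + x^2*y^2 + 3*x^2*z^2 + y^2*z^2 - x*y*z - 4*x^2 - y^2 - z^2 + 2
trace(b a^4 b a b a^2 b) = trace(a) trace(b a b a^2 b^2 a^3) - trace(b a b a^2 b^2 a^2) = x^4*y*z^3 - x^5*z^2 - 2*x^3*y^2*z^2 + x^2*y^3*z - 2*x^2*y*z^3 + x^5 + x^3*y^2 + 4*x^3*z^2 + 3*x*y^2*z^2 - x^2*y*z - y^3*z - 5*x^3 - 2*x*y^2 - 3*x*z^2 + 2*y*z + 5*x
use: trace(b a b a b a b a) = trace(b a) trace(b a b a b a) - trace(b^-1 a^-1 b^-1 a^-1) = z^4 - 4*z^2 + 2
apply: trace(a b a b a b a b a) = trace(a) trace(b a b a b a b a) - trace(b a b a b a b) = x*z^4 - y*z^3 - 3*x*z^2 + 2*y*z + x
apply: trace(b a b a^3 b a b a) = trace(a) trace(a b a b a b a b a) - trace(a b a b a b a b) = x^2*z^4 - x*y*z^3 - 3*x^2*z^2 - z^4 + 2*x*y*z + x^2 + 4*z^2 - 2
trace(b^2) = trace(b) trace(b) - trace(1) = y^2 - 2
use: trace(a b^2 a) = trace(a) trace(b^2 a) - trace(b^2) = x*y*z - x^2 - y^2 + 2
trace(b a b^2 a b) = trace(b) trace(a b^2 a b) - trace(a b^2 a) = y^2*z^2 - 2*x*y*z + x^2 - 2
apply: trace(a b a b^2 a b a) = trace(a) trace(b a b^2 a b a) - trace(b a b^2 a b) = x*y*z^3 - x^2*z^2 - y^2*z^2 + 2
use: trace(b a b a^3 b a b) = trace(a) trace(a b a b^2 a b a) - trace(a b a b^2 a b) = x^2*y*z^3 - x^3*z^2 - x*y^2*z^2 - y*z^3 + x*z^2 + 2*y*z + x
apply: trace(a b a b a^2 b a b a^2) = trace(a) trace(b a b a^3 b a b a) - trace(b a b a^3 b a b) = x^3*z^4 - 2*x^2*y*z^3 - 2*x^3*z^2 + x*y^2*z^2 - x*z^4 + 2*x^2*y*z + y*z^3 + x^3 + 3*x*z^2 - 2*y*z - 3*x
apply: trace(a b a b a^2 b a b a) = trace(a) trace(b a b a^2 b a b a) - trace(b a b a^2 b a b) = x^2*z^4 - 2*x*y*z^3 - 2*x^2*z^2 + y^2*z^2 + 2*x*y*z + x^2 - 2
apply: trace(b a^4 b a b a^2 b a) = trace(a) trace(a b a b a^2 b a b a^2) - trace(a b a b a^2 b a b a) = x^4*z^4 - 2*x^3*y*z^3 - 2*x^4*z^2 + x^2*y^2*z^2 - 2*x^2*z^4 + 2*x^3*y*z + 3*x*y*z^3 + x^4 + 5*x^2*z^2 - y^2*z^2 - 4*x*y*z - 4*x^2 + 2
apply: trace(a b a^2 b a^-1 b a^4 b) = trace(b a^4 b a b a^2 b) trace(a) - trace(b a^4 b a b a^2 b a) = x^5*y*z^3 - x^6*z^2 - 2*x^4*y^2*z^2 - x^4*z^4 + x^3*y^3*z + x^6 + x^4*y^2 + 6*x^4*z^2 + 2*x^2*y^2*z^2 + 2*x^2*z^4 - 3*x^3*y*z - x*y^3*z - 3*x*y*z^3 - 6*x^4 - 2*x^2*y^2 - 8*x^2*z^2 + y^2*z^2 + 6*x*y*z + 9*x^2 - 2

x^5*y*z^3 - x^6*z^2 - 2*x^4*y^2*z^2 - x^4*z^4 + x^3*y^3*z + x^6 + x^4*y^2 + 6*x^4*z^2 + 2*x^2*y^2*z^2 + 2*x^2*z^4 - 3*x^3*y*z - x*y^3*z - 3*x*y*z^3 - 6*x^4 - 2*x^2*y^2 - 8*x^2*z^2 + y^2*z^2 + 6*x*y*z + 9*x^2 - 2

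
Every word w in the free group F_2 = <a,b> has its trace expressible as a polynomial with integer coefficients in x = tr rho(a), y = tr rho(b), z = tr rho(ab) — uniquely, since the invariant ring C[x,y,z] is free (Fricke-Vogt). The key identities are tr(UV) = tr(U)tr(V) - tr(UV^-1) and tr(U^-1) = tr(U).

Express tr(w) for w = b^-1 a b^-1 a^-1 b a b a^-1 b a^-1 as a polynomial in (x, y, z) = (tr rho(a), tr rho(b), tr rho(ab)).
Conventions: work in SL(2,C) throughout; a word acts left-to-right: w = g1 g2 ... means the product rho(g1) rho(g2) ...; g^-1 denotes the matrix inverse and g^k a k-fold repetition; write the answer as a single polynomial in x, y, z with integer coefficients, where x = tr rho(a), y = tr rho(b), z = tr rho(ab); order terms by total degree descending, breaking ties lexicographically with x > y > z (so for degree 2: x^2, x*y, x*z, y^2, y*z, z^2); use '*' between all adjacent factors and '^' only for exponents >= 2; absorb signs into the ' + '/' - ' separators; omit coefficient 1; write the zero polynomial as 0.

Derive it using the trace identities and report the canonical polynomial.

x^3*y^3*z^2 - 2*x^4*y^2*z - x^2*y^4*z - 3*x^2*y^2*z^3 + x^5*y + x^3*y^3 + 4*x^3*y*z^2 + 2*x*y^3*z^2 + 3*x*y*z^4 - x^4*z + 4*x^2*y^2*z - 2*x^2*z^3 - y^2*z^3 - z^5 - 5*x^3*y - x*y^3 - 10*x*y*z^2 + 5*x^2*z + y^2*z + 5*z^3 + 5*x*y - 5*z

and tr(a b^2) = tr(b) * tr(a b) - tr(a) = y*z - x
tr(a^2 b) = tr(a) * tr(b a) - tr(b) = x*z - y
tr(a^2) = tr(a) * tr(a) - tr(1) = x^2 - 2
tr(a^2 b^2) = tr(b) * tr(a^2 b) - tr(a^2) = x*y*z - x^2 - y^2 + 2
and tr(b a^2 b^2) = tr(b) * tr(a^2 b^2) - tr(a^2 b) = x*y^2*z - x^2*y - y^3 - x*z + 3*y
tr(a b a b) = tr(a b) * tr(a b) - tr(1) = z^2 - 2
tr(b^2 a b a) = tr(b) * tr(a b a b) - tr(a b a) = y*z^2 - x*z - y
tr(b^2 a b) = tr(b) * tr(a b^2) - tr(a b) = y^2*z - x*y - z
tr(b a^2 b^2 a) = tr(a) * tr(b^2 a b a) - tr(b^2 a b) = x*y*z^2 - x^2*z - y^2*z + z
and tr(a^2 b^2 a^-1 b) = tr(b a^2 b^2) * tr(a) - tr(b a^2 b^2 a) = x^2*y^2*z - x^3*y - x*y^3 - x*y*z^2 + y^2*z + 3*x*y - z
tr(a b^2 a^-1 b^-1 a) = tr(a^2 b^2 a^-1) * tr(b) - tr(a^2 b^2 a^-1 b) = -x^2*y^2*z + x^3*y + x*y^3 + x*y*z^2 - 4*x*y + z
tr(b a b^3 a) = tr(b) * tr(b a b a b) - tr(b a b a) = y^2*z^2 - x*y*z - y^2 - z^2 + 2
next, tr(b a b^3) = tr(b) * tr(b a b^2) - tr(b a b) = y^3*z - x*y^2 - 2*y*z + x
tr(a b a b^3 a) = tr(a) * tr(b a b^3 a) - tr(b a b^3) = x*y^2*z^2 - x^2*y*z - y^3*z - x*z^2 + 2*y*z + x
and tr(a b a b a b) = tr(a b) * tr(a b a b) - tr(a^-1 b^-1) = z^3 - 3*z
tr(a b a b a) = tr(a) * tr(b a b a) - tr(b a b) = x*z^2 - y*z - x
tr(b a b a b a b) = tr(b) * tr(a b a b a b) - tr(a b a b a) = y*z^3 - x*z^2 - 2*y*z + x
tr(a b a b^3 a b) = tr(b) * tr(b a b a b a b) - tr(b a b a b a) = y^2*z^3 - x*y*z^2 - 2*y^2*z - z^3 + x*y + 3*z
tr(b a b^-1 a b a b^2) = tr(a b a b^3 a) * tr(b) - tr(a b a b^3 a b) = x*y^3*z^2 - x^2*y^2*z - y^4*z - y^2*z^3 + 4*y^2*z + z^3 - 3*z
tr(a b a^2 b a b) = tr(a) * tr(b a b a b a) - tr(b a b a b) = x*z^3 - y*z^2 - 2*x*z + y
and tr(a b a^2 b a) = tr(a) * tr(b a^2 b a) - tr(b a^2 b) = x^2*z^2 - 2*x*y*z + y^2 - 2
next, tr(a b a b^2 a b a) = tr(b) * tr(a b a^2 b a b) - tr(a b a^2 b a) = x*y*z^3 - x^2*z^2 - y^2*z^2 + 2
tr(a b a b a b a b) = tr(b a b a) * tr(b a b a) - tr(1) = z^4 - 4*z^2 + 2
tr(a b a b^2 a b a b) = tr(b) * tr(a b a b a b a b) - tr(a b a b a b a) = y*z^4 - x*z^3 - 3*y*z^2 + 2*x*z + y
tr(b a b^-1 a b a b^2 a) = tr(a b a b^2 a b a) * tr(b) - tr(a b a b^2 a b a b) = x*y^2*z^3 - x^2*y*z^2 - y^3*z^2 - y*z^4 + x*z^3 + 3*y*z^2 - 2*x*z + y
tr(a b^-1 a b a b^2 a^-1 b) = tr(b a b^-1 a b a b^2) * tr(a) - tr(b a b^-1 a b a b^2 a) = x^2*y^3*z^2 - x^3*y^2*z - x*y^4*z - 2*x*y^2*z^3 + x^2*y*z^2 + y^3*z^2 + y*z^4 + 4*x*y^2*z - 3*y*z^2 - x*z - y
tr(b a b^2 a^-1 b^-1 a b^-1 a) = tr(a b^-1 a b a b^2 a^-1) * tr(b) - tr(a b^-1 a b a b^2 a^-1 b) = -x^2*y^3*z^2 + x^3*y^2*z + x*y^4*z + 2*x*y^2*z^3 - x^2*y*z^2 - y^3*z^2 - y*z^4 - 4*x*y^2*z + 4*y*z^2 + x*z - y
tr(b a^-1 b^-1 a b^-1 a^-1 b a b) = tr(b a b^2 a^-1 b^-1 a b^-1) * tr(a) - tr(b a b^2 a^-1 b^-1 a b^-1 a) = x^2*y^3*z^2 - 2*x^3*y^2*z - x*y^4*z - 2*x*y^2*z^3 + x^4*y + x^2*y^3 + 2*x^2*y*z^2 + y^3*z^2 + y*z^4 + 4*x*y^2*z - 4*x^2*y - 4*y*z^2 + y
and tr(a^2 b a) = tr(a) * tr(b a^2) - tr(b a) = x^2*z - x*y - z
next, tr(b a^2 b a b) = tr(b) * tr(a^2 b a b) - tr(a^2 b a) = x*y*z^2 - x^2*z - y^2*z + z
next, tr(a^2 b a b a^-1 b) = tr(b a^2 b a b) * tr(a) - tr(b a^2 b a b a) = x^2*y*z^2 - x^3*z - x*y^2*z - x*z^3 + y*z^2 + 3*x*z - y
and tr(a b a b a^-1 b^-1 a) = tr(a^2 b a b a^-1) * tr(b) - tr(a^2 b a b a^-1 b) = -x^2*y*z^2 + x^3*z + x*y^2*z + x*z^3 - 3*x*z - y
and tr(a^2 b a b a) = tr(a) * tr(a b a b a) - tr(a b a b) = x^2*z^2 - x*y*z - x^2 - z^2 + 2
tr(a^2 b a b a b a) = tr(a) * tr(b a b a b a^2) - tr(b a b a b a) = x^2*z^3 - x*y*z^2 - 2*x^2*z - z^3 + x*y + 3*z
and tr(a^2 b a b a b a b) = tr(a) * tr(b a b a b a b a) - tr(b a b a b a b) = x*z^4 - y*z^3 - 3*x*z^2 + 2*y*z + x
next, tr(b^-1 a^2 b a b a b a) = tr(a^2 b a b a b a) * tr(b) - tr(a^2 b a b a b a b) = x^2*y*z^3 - x*y^2*z^2 - x*z^4 - 2*x^2*y*z + x*y^2 + 3*x*z^2 + y*z - x
next, tr(a b a b a b a^-1 b^-1 a) = tr(b^-1 a^2 b a b a b) * tr(a) - tr(b^-1 a^2 b a b a b a) = -x^2*y*z^3 + x^3*z^2 + x*y^2*z^2 + x*z^4 + x^2*y*z - x^3 - x*y^2 - 4*x*z^2 - y*z + 3*x
tr(a b a b a b a b a b) = tr(a b a b a b a b) * tr(a b) - tr(b a b a b a) = z^5 - 5*z^3 + 5*z
next, tr(b^-1 a b a b a b a b a) = tr(a b a b a b a b a) * tr(b) - tr(a b a b a b a b a b) = x*y*z^4 - y^2*z^3 - z^5 - 3*x*y*z^2 + 2*y^2*z + 5*z^3 + x*y - 5*z
tr(a b a b a b a^-1 b^-1 a b) = tr(b^-1 a b a b a b a b) * tr(a) - tr(b^-1 a b a b a b a b a) = -x*y*z^4 + x^2*z^3 + y^2*z^3 + z^5 + 2*x*y*z^2 - 2*x^2*z - 2*y^2*z - 5*z^3 + 5*z
tr(b a b a b a^-1 b^-1 a b^-1 a) = tr(a b a b a b a^-1 b^-1 a) * tr(b) - tr(a b a b a b a^-1 b^-1 a b) = -x^2*y^2*z^3 + x^3*y*z^2 + x*y^3*z^2 + 2*x*y*z^4 + x^2*y^2*z - x^2*z^3 - y^2*z^3 - z^5 - x^3*y - x*y^3 - 6*x*y*z^2 + 2*x^2*z + y^2*z + 5*z^3 + 3*x*y - 5*z
tr(b a^-1 b^-1 a b^-1 a^-1 b a b a) = tr(b a b a b a^-1 b^-1 a b^-1) * tr(a) - tr(b a b a b a^-1 b^-1 a b^-1 a) = x^2*y^2*z^3 - 2*x^3*y*z^2 - x*y^3*z^2 - 2*x*y*z^4 + x^4*z + 2*x^2*z^3 + y^2*z^3 + z^5 + x^3*y + x*y^3 + 6*x*y*z^2 - 5*x^2*z - y^2*z - 5*z^3 - 4*x*y + 5*z
and tr(b^-1 a b^-1 a^-1 b a b a^-1 b a^-1) = tr(b a^-1 b^-1 a b^-1 a^-1 b a b) * tr(a) - tr(b a^-1 b^-1 a b^-1 a^-1 b a b a) = x^3*y^3*z^2 - 2*x^4*y^2*z - x^2*y^4*z - 3*x^2*y^2*z^3 + x^5*y + x^3*y^3 + 4*x^3*y*z^2 + 2*x*y^3*z^2 + 3*x*y*z^4 - x^4*z + 4*x^2*y^2*z - 2*x^2*z^3 - y^2*z^3 - z^5 - 5*x^3*y - x*y^3 - 10*x*y*z^2 + 5*x^2*z + y^2*z + 5*z^3 + 5*x*y - 5*z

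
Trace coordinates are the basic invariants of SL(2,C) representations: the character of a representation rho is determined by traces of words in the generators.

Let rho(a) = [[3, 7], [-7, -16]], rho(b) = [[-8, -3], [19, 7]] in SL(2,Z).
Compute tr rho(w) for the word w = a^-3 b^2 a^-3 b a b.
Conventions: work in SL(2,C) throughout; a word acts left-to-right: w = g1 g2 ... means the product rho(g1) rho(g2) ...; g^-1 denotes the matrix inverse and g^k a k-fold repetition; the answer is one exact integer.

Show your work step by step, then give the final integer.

-130198638

rho(a^-1) = [[-16, -7], [7, 3]]
... * rho(a^-1) = [[-16, -7], [7, 3]]  ->  [[207, 91], [-91, -40]]
... * rho(a^-1) = [[-16, -7], [7, 3]]  ->  [[-2675, -1176], [1176, 517]]
... * rho(b) = [[-8, -3], [19, 7]]  ->  [[-944, -207], [415, 91]]
... * rho(b) = [[-8, -3], [19, 7]]  ->  [[3619, 1383], [-1591, -608]]
... * rho(a^-1) = [[-16, -7], [7, 3]]  ->  [[-48223, -21184], [21200, 9313]]
... * rho(a^-1) = [[-16, -7], [7, 3]]  ->  [[623280, 274009], [-274009, -120461]]
... * rho(a^-1) = [[-16, -7], [7, 3]]  ->  [[-8054417, -3540933], [3540917, 1556680]]
... * rho(b) = [[-8, -3], [19, 7]]  ->  [[-2842391, -623280], [1249584, 274009]]
... * rho(a) = [[3, 7], [-7, -16]]  ->  [[-4164213, -9924257], [1830689, 4362944]]
... * rho(b) = [[-8, -3], [19, 7]]  ->  [[-155247179, -56977160], [68250424, 25048541]]
tr = -155247179 + 25048541 = -130198638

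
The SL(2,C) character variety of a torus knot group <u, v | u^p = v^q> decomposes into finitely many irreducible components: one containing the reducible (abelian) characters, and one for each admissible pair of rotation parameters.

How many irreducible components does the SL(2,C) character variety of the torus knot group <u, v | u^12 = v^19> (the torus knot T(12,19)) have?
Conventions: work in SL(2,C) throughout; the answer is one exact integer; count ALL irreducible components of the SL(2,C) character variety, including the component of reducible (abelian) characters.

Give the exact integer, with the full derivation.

100

For T(12,19): irreducibility forces the central element u^12 = v^19 to one of +I, -I.
On an irreducible component, tr(u) is locked at 2*cos(pi*alpha/12) for some alpha in 1..11, and tr(v) at 2*cos(pi*beta/19) for some beta in 1..18.
Consistency of u^12 = (-1)^alpha I with v^19 = (-1)^beta I forces alpha = beta (mod 2).
Counting: 6 odd alphas x 9 odd betas + 5 even alphas x 9 even betas = 54 + 45 = 99.
components with irreducible characters: 99; plus the single component of reducible (abelian) characters: total 100.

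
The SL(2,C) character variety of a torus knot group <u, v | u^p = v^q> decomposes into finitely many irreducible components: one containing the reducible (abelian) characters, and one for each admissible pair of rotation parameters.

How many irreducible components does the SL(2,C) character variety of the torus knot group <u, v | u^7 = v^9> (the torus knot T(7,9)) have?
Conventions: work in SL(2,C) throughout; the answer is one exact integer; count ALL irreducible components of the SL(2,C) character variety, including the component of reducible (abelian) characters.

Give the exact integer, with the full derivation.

25

In the torus knot group T(7,9), u^7 = v^9 is central, so an irreducible representation sends it to +I or -I (Schur).
So on each irreducible component the traces are pinned: tr(u) = 2*cos(pi*alpha/7) with 1 <= alpha <= 6, tr(v) = 2*cos(pi*beta/9) with 1 <= beta <= 8.
Consistency of u^7 = (-1)^alpha I with v^9 = (-1)^beta I forces alpha = beta (mod 2).
count pairs: odd alpha (3 choices) x odd beta (4), plus even alpha (3) x even beta (4): 3*4 + 3*4 = 24.
Total: 24 irreducible-character components + 1 reducible (abelian) component = 25.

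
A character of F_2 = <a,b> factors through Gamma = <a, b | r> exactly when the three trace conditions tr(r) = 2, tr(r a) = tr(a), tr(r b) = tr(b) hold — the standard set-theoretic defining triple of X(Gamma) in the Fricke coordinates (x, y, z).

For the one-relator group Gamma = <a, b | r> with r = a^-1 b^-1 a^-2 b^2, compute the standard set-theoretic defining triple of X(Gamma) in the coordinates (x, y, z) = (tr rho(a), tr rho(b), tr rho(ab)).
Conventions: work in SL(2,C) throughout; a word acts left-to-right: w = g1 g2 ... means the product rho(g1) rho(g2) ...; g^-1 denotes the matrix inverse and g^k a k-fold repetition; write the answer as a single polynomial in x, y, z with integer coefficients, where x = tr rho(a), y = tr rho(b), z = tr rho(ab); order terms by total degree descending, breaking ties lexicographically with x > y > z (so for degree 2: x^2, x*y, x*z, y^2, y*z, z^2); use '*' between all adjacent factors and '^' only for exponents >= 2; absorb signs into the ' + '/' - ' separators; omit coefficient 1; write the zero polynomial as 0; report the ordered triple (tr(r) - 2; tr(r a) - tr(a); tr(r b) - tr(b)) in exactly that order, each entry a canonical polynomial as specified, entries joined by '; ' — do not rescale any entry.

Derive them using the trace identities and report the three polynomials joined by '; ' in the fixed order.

x^2*y^2*z - x*y^3 - x*y*z^2 - x^2*z + 2*x*y + z - 2; x^2*y - x*z - x - y; x^2*y^3*z - x*y^4 - x*y^2*z^2 - 2*x^2*y*z + 3*x*y^2 + x*z^2 + y*z - x - y

trace(b^2) = trace(b) * trace(b) - trace(1)   [square of b] = y^2 - 2
trace(b^2 a) = trace(b) * trace(a b) - trace(a)   [square of b] = y*z - x
trace(a^-1 b^2) = trace(b^2) * trace(a) - trace(b^2 a)   [inverse elimination on a] = x*y^2 - y*z - x
trace(a^-1 b^2 a^-1) = trace(a^-1 b^2) * trace(a) - trace(a^-1 b^2 a)   [inverse elimination on a] = x^2*y^2 - x*y*z - x^2 - y^2 + 2
trace(b^3) = trace(b) * trace(b^2) - trace(b)   [square of b] = y^3 - 3*y
trace(b^3 a) = trace(b) * trace(a b^2) - trace(a b)   [square of b] = y^2*z - x*y - z
trace(b a^-1 b^2) = trace(b^3) * trace(a) - trace(b^3 a)   [inverse elimination on a] = x*y^3 - y^2*z - 2*x*y + z
trace(a b a b) = trace(b a) * trace(b a) - trace(1)   [split at a repeated b] = z^2 - 2
trace(a b a) = trace(a) * trace(b a) - trace(b)   [square of a] = x*z - y
trace(b^2 a b a) = trace(b) * trace(a b a b) - trace(a b a)   [square of b] = y*z^2 - x*z - y
trace(b a^-1 b^2 a) = trace(b^2 a b) * trace(a) - trace(b^2 a b a)   [inverse elimination on a] = x*y^2*z - x^2*y - y*z^2 + y
trace(a^-1 b^2 a^-1 b) = trace(b a^-1 b^2) * trace(a) - trace(b a^-1 b^2 a)   [inverse elimination on a] = x^2*y^3 - 2*x*y^2*z - x^2*y + y*z^2 + x*z - y
trace(b^2 a^-1 b^-1 a^-1) = trace(a^-1 b^2 a^-1) * trace(b) - trace(a^-1 b^2 a^-1 b)   [inverse elimination on b] = x*y^2*z - y^3 - y*z^2 - x*z + 3*y
trace(b a^-1) = trace(b) * trace(a) - trace(b a)   [inverse elimination on a] = x*y - z
trace(a^-1 b^-1 a^-2 b^2) = trace(b^2 a^-1 b^-1 a^-1) * trace(a) - trace(b^2 a^-1 b^-1)   [inverse elimination on a] = x^2*y^2*z - x*y^3 - x*y*z^2 - x^2*z + 2*x*y + z
trace(a^-2 b) = trace(b a^-1) * trace(a) - trace(b)   [inverse elimination on a] = x^2*y - x*z - y
trace(a^-1 b^3 a^-1) = trace(b^3 a^-1) * trace(a) - trace(b^3)   [inverse elimination on a] = x^2*y^3 - x*y^2*z - 2*x^2*y - y^3 + x*z + 3*y
trace(b^4) = trace(b) * trace(b^3) - trace(b^2)   [square of b] = y^4 - 4*y^2 + 2
trace(b^4 a) = trace(b) * trace(b a b^2) - trace(b a b)   [square of b] = y^3*z - x*y^2 - 2*y*z + x
trace(b a^-1 b^3) = trace(b^4) * trace(a) - trace(b^4 a)   [inverse elimination on a] = x*y^4 - y^3*z - 3*x*y^2 + 2*y*z + x
trace(b^3 a b a) = trace(b) * trace(b a b a b) - trace(b a b a)   [square of b] = y^2*z^2 - x*y*z - y^2 - z^2 + 2
trace(b a^-1 b^3 a) = trace(b^3 a b) * trace(a) - trace(b^3 a b a)   [inverse elimination on a] = x*y^3*z - x^2*y^2 - y^2*z^2 - x*y*z + x^2 + y^2 + z^2 - 2
trace(a^-1 b^3 a^-1 b) = trace(b a^-1 b^3) * trace(a) - trace(b a^-1 b^3 a)   [inverse elimination on a] = x^2*y^4 - 2*x*y^3*z - 2*x^2*y^2 + y^2*z^2 + 3*x*y*z - y^2 - z^2 + 2
trace(b^3 a^-1 b^-1 a^-1) = trace(a^-1 b^3 a^-1) * trace(b) - trace(a^-1 b^3 a^-1 b)   [inverse elimination on b] = x*y^3*z - y^4 - y^2*z^2 - 2*x*y*z + 4*y^2 + z^2 - 2
trace(a^-1 b^-1 a^-2 b^3) = trace(b^3 a^-1 b^-1 a^-1) * trace(a) - trace(b^3 a^-1 b^-1)   [inverse elimination on a] = x^2*y^3*z - x*y^4 - x*y^2*z^2 - 2*x^2*y*z + 3*x*y^2 + x*z^2 + y*z - x
assemble the triple (trace(r) - 2; trace(r a) - x; trace(r b) - y)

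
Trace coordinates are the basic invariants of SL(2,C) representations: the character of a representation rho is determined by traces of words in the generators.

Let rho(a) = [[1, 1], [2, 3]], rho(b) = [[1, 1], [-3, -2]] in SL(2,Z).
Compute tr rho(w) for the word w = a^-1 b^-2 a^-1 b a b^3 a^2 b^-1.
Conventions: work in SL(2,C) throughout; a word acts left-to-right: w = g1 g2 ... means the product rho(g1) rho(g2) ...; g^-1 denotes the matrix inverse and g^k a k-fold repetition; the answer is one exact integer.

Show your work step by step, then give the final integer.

rho(a^-1) = [[3, -1], [-2, 1]]
... * rho(b^-1) = [[-2, -1], [3, 1]]  ->  [[-9, -4], [7, 3]]
... * rho(b^-1) = [[-2, -1], [3, 1]]  ->  [[6, 5], [-5, -4]]
... * rho(a^-1) = [[3, -1], [-2, 1]]  ->  [[8, -1], [-7, 1]]
... * rho(b) = [[1, 1], [-3, -2]]  ->  [[11, 10], [-10, -9]]
... * rho(a) = [[1, 1], [2, 3]]  ->  [[31, 41], [-28, -37]]
... * rho(b) = [[1, 1], [-3, -2]]  ->  [[-92, -51], [83, 46]]
... * rho(b) = [[1, 1], [-3, -2]]  ->  [[61, 10], [-55, -9]]
... * rho(b) = [[1, 1], [-3, -2]]  ->  [[31, 41], [-28, -37]]
... * rho(a) = [[1, 1], [2, 3]]  ->  [[113, 154], [-102, -139]]
... * rho(a) = [[1, 1], [2, 3]]  ->  [[421, 575], [-380, -519]]
... * rho(b^-1) = [[-2, -1], [3, 1]]  ->  [[883, 154], [-797, -139]]
tr = 883 + -139 = 744

744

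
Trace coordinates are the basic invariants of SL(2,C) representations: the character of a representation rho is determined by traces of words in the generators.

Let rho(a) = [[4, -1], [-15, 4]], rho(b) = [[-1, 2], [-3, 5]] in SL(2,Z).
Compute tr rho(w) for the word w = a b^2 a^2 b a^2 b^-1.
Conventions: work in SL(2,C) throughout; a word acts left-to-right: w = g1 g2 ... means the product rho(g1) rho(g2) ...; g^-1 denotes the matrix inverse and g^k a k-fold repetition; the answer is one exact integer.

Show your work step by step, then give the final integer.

rho(a) = [[4, -1], [-15, 4]]
... * rho(b) = [[-1, 2], [-3, 5]]  ->  [[-1, 3], [3, -10]]
... * rho(b) = [[-1, 2], [-3, 5]]  ->  [[-8, 13], [27, -44]]
... * rho(a) = [[4, -1], [-15, 4]]  ->  [[-227, 60], [768, -203]]
... * rho(a) = [[4, -1], [-15, 4]]  ->  [[-1808, 467], [6117, -1580]]
... * rho(b) = [[-1, 2], [-3, 5]]  ->  [[407, -1281], [-1377, 4334]]
... * rho(a) = [[4, -1], [-15, 4]]  ->  [[20843, -5531], [-70518, 18713]]
... * rho(a) = [[4, -1], [-15, 4]]  ->  [[166337, -42967], [-562767, 145370]]
... * rho(b^-1) = [[5, -2], [3, -1]]  ->  [[702784, -289707], [-2377725, 980164]]
tr = 702784 + 980164 = 1682948

1682948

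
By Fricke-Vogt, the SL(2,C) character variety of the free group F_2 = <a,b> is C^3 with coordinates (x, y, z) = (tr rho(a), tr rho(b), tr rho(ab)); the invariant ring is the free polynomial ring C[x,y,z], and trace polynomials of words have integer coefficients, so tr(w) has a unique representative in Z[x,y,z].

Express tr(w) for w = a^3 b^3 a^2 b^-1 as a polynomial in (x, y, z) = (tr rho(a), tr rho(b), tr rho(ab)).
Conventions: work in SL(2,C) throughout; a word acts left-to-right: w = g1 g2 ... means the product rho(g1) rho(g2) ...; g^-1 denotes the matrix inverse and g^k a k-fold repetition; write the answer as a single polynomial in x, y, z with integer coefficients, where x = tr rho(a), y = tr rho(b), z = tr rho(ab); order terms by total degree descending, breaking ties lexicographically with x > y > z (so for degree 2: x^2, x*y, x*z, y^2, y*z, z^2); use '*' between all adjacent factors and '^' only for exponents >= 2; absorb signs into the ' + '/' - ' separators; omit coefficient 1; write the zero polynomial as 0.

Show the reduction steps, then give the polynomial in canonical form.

trace(a b a) = trace(a)*trace(b a) - trace(b)   [square of a] = x*z - y
so trace(a^3 b) = trace(a)*trace(a b a) - trace(a b)   [square of a] = x^2*z - x*y - z
reduce: trace(a^2) = trace(a)*trace(a) - trace(1)   [square of a] = x^2 - 2
so trace(a^3) = trace(a)*trace(a^2) - trace(a)   [square of a] = x^3 - 3*x
trace(a^2 b^2 a) = trace(b)*trace(a^3 b) - trace(a^3)   [square of b] = x^2*y*z - x^3 - x*y^2 - y*z + 3*x
trace(a^2 b^2) = trace(b)*trace(a^2 b) - trace(a^2)   [square of b] = x*y*z - x^2 - y^2 + 2
trace(a^4 b^2) = trace(a)*trace(a^2 b^2 a) - trace(a^2 b^2)   [square of a] = x^3*y*z - x^4 - x^2*y^2 - 2*x*y*z + 4*x^2 + y^2 - 2
trace(a^4 b) = trace(a)*trace(a^2 b a) - trace(a^2 b)   [square of a] = x^3*z - x^2*y - 2*x*z + y
reduce: trace(a b^3 a^3) = trace(b)*trace(a^4 b^2) - trace(a^4 b)   [square of b] = x^3*y^2*z - x^4*y - x^2*y^3 - x^3*z - 2*x*y^2*z + 5*x^2*y + y^3 + 2*x*z - 3*y
reduce: trace(a b^3 a) = trace(b)*trace(a^2 b^2) - trace(a^2 b)   [square of b] = x*y^2*z - x^2*y - y^3 - x*z + 3*y
trace(b a b) = trace(b)*trace(a b) - trace(a)   [square of b] = y*z - x
reduce: trace(a b^3) = trace(b)*trace(b a b) - trace(b a)   [square of b] = y^2*z - x*y - z
trace(a b^3 a^2) = trace(a)*trace(a b^3 a) - trace(a b^3)   [square of a] = x^2*y^2*z - x^3*y - x*y^3 - x^2*z - y^2*z + 4*x*y + z
reduce: trace(a^3 b^3 a^2) = trace(a)*trace(a b^3 a^3) - trace(a b^3 a^2)   [square of a] = x^4*y^2*z - x^5*y - x^3*y^3 - x^4*z - 3*x^2*y^2*z + 6*x^3*y + 2*x*y^3 + 3*x^2*z + y^2*z - 7*x*y - z
trace(a b a b) = trace(a b)*trace(a b) - trace(1)   [split at a repeated a] = z^2 - 2
trace(b a b a b) = trace(b)*trace(a b a b) - trace(a b a)   [square of b] = y*z^2 - x*z - y
so trace(b^3 a b a) = trace(b)*trace(b a b a b) - trace(b a b a)   [square of b] = y^2*z^2 - x*y*z - y^2 - z^2 + 2
so trace(b^3 a b) = trace(b)*trace(b^2 a b) - trace(b^2 a)   [square of b] = y^3*z - x*y^2 - 2*y*z + x
trace(b a^2 b^3 a) = trace(a)*trace(b^3 a b a) - trace(b^3 a b)   [square of a] = x*y^2*z^2 - x^2*y*z - y^3*z - x*z^2 + 2*y*z + x
reduce: trace(b a^2 b^3) = trace(b)*trace(b a^2 b^2) - trace(b a^2 b)   [square of b] = x*y^3*z - x^2*y^2 - y^4 - 2*x*y*z + x^2 + 4*y^2 - 2
trace(b^3 a^2 b a^2) = trace(a)*trace(b a^2 b^3 a) - trace(b a^2 b^3)   [square of a] = x^2*y^2*z^2 - x^3*y*z - 2*x*y^3*z + x^2*y^2 - x^2*z^2 + y^4 + 4*x*y*z - 4*y^2 + 2
trace(b a^2 b a b) = trace(a)*trace(b a b^2 a) - trace(b a b^2)   [square of a] = x*y*z^2 - x^2*z - y^2*z + z
trace(b a^2 b a) = trace(a)*trace(b a b a) - trace(b a b)   [square of a] = x*z^2 - y*z - x
trace(b^3 a^2 b a) = trace(b)*trace(b a^2 b a b) - trace(b a^2 b a)   [square of b] = x*y^2*z^2 - x^2*y*z - y^3*z - x*z^2 + 2*y*z + x
so trace(a^3 b^3 a^2 b) = trace(a)*trace(b^3 a^2 b a^2) - trace(b^3 a^2 b a)   [square of a] = x^3*y^2*z^2 - x^4*y*z - 2*x^2*y^3*z + x^3*y^2 - x^3*z^2 + x*y^4 - x*y^2*z^2 + 5*x^2*y*z + y^3*z - 4*x*y^2 + x*z^2 - 2*y*z + x
reduce: trace(a^3 b^3 a^2 b^-1) = trace(a^3 b^3 a^2)*trace(b) - trace(a^3 b^3 a^2 b)   [inverse elimination on b] = x^4*y^3*z - x^5*y^2 - x^3*y^4 - x^3*y^2*z^2 - x^2*y^3*z + 5*x^3*y^2 + x^3*z^2 + x*y^4 + x*y^2*z^2 - 2*x^2*y*z - 3*x*y^2 - x*z^2 + y*z - x

x^4*y^3*z - x^5*y^2 - x^3*y^4 - x^3*y^2*z^2 - x^2*y^3*z + 5*x^3*y^2 + x^3*z^2 + x*y^4 + x*y^2*z^2 - 2*x^2*y*z - 3*x*y^2 - x*z^2 + y*z - x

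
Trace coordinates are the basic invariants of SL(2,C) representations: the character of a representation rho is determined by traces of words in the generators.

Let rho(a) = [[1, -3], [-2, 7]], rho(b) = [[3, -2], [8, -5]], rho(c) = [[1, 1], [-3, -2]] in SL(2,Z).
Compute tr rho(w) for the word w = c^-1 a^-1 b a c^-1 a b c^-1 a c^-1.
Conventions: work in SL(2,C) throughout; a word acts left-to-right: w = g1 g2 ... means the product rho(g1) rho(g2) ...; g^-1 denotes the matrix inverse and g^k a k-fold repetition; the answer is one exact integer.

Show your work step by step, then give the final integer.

-5795

rho(c^-1) = [[-2, -1], [3, 1]]
... * rho(a^-1) = [[7, 3], [2, 1]]  ->  [[-16, -7], [23, 10]]
... * rho(b) = [[3, -2], [8, -5]]  ->  [[-104, 67], [149, -96]]
... * rho(a) = [[1, -3], [-2, 7]]  ->  [[-238, 781], [341, -1119]]
... * rho(c^-1) = [[-2, -1], [3, 1]]  ->  [[2819, 1019], [-4039, -1460]]
... * rho(a) = [[1, -3], [-2, 7]]  ->  [[781, -1324], [-1119, 1897]]
... * rho(b) = [[3, -2], [8, -5]]  ->  [[-8249, 5058], [11819, -7247]]
... * rho(c^-1) = [[-2, -1], [3, 1]]  ->  [[31672, 13307], [-45379, -19066]]
... * rho(a) = [[1, -3], [-2, 7]]  ->  [[5058, -1867], [-7247, 2675]]
... * rho(c^-1) = [[-2, -1], [3, 1]]  ->  [[-15717, -6925], [22519, 9922]]
tr = -15717 + 9922 = -5795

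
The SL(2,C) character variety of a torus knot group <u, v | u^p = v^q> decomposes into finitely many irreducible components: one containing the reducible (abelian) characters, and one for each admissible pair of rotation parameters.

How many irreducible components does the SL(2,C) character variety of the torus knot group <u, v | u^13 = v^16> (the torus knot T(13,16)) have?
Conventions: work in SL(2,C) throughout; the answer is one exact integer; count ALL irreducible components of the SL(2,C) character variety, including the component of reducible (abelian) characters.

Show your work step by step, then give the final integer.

In the torus knot group T(13,16), u^13 = v^16 is central, so an irreducible representation sends it to +I or -I (Schur).
On an irreducible component, tr(u) is locked at 2*cos(pi*alpha/13) for some alpha in 1..12, and tr(v) at 2*cos(pi*beta/16) for some beta in 1..15.
The two central values (-1)^alpha I and (-1)^beta I must be the same matrix, so alpha and beta share a parity.
Counting: 6 odd alphas x 8 odd betas + 6 even alphas x 7 even betas = 48 + 42 = 90.
That is 90 components of irreducible characters, and with the reducible (abelian) component the total is 91.

91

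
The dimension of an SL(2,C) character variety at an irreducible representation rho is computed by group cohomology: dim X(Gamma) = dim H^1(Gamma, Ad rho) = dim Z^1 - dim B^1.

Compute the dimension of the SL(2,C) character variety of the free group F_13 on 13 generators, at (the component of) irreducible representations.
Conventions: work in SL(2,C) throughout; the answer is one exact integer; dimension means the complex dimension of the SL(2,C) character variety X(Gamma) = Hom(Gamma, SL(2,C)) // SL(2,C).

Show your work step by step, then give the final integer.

Gamma = F_13 has 13 generators and no relators.
So Z^1 = (sl_2)^13 in full: dim Z^1 = 39.
Irreducibility makes the coboundary map sl_2 -> Z^1 injective (trivial centralizer), so dim B^1 = 3.
dim H^1 = 39 - 3 = 36, which is dim X.

36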